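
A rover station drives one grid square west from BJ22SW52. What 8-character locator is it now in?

Longitude extended square 5; −1 → 4.
The latitude characters are unchanged.

BJ22sw42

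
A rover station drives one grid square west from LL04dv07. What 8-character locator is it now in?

Longitude extended square 0; −1 → -1, wraps to 9, carry into subsquare.
Longitude subsquare d = 3; −1 → 2 = c.
The latitude characters are unchanged.

LL04cv97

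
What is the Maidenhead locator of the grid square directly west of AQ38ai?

AQ28xi

Longitude subsquare a = 0; −1 → -1, wraps to 23 = x, carry into square.
Longitude square 3; −1 → 2.
The latitude characters are unchanged.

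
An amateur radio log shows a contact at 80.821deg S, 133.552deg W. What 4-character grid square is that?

CA39

Shift to the Maidenhead origin (180°W, 90°S): lon 46.45, lat 9.18.
Field: 46.45/20 → 2 → C, 9.18/10 → 0 → A; chars CA.
Square: 6.45/2 → 3, 9.18/1 → 9; chars 39.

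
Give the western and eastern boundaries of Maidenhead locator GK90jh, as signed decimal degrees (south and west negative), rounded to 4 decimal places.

Field G=6, K=10: +6·20° lon, +10·10° lat → SW at lon -60°, lat 10°.
Square 9, 0: +9·2° lon, +0·1° lat → SW at lon -42°, lat 10°.
Subsquare j=9, h=7: +9·0.0833333° lon, +7·0.0416667° lat → SW at lon -41.25°, lat 10.2917°.
Cell spans 0.0833333° lon × 0.0416667° lat.
west -41.2500, east -41.1667.

-41.2500, -41.1667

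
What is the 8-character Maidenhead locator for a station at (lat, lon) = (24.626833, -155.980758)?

Shift to the Maidenhead origin (180°W, 90°S): lon 24.01924, lat 114.62683.
Field: 24.01924/20 → 1 → B, 114.62683/10 → 11 → L; chars BL.
Square: 4.01924/2 → 2, 4.62683/1 → 4; chars 24.
Subsquare: 0.01924/0.0833333 → 0 → a, 0.62683/0.0416667 → 15 → p; chars ap.
Extended square: 0.01924/0.00833333 → 2, 0.00183/0.00416667 → 0; chars 20.

BL24ap20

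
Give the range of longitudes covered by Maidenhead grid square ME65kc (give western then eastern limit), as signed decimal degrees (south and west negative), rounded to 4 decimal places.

Field M=12, E=4: +12·20° lon, +4·10° lat → SW at lon 60°, lat -50°.
Square 6, 5: +6·2° lon, +5·1° lat → SW at lon 72°, lat -45°.
Subsquare k=10, c=2: +10·0.0833333° lon, +2·0.0416667° lat → SW at lon 72.8333°, lat -44.9167°.
Cell spans 0.0833333° lon × 0.0416667° lat.
west 72.8333, east 72.9167.

72.8333, 72.9167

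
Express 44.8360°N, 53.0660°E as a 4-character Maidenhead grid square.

LN64

Offset from 180°W / 90°S: lon 233.07°, lat 134.84°.
Field (20°×10°, letters A–R): 233.07/20 → 11 → L, 134.84/10 → 13 → N; chars LN.
Square (2°×1°, digits 0–9): 13.07/2 → 6, 4.84/1 → 4; chars 64.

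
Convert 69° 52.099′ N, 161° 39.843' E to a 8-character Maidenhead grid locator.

RP09tu98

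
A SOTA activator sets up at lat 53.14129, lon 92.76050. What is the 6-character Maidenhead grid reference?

Add 180° to longitude and 90° to latitude: 272.7605, 143.1413.
Field (20°×10°, letters A–R): lon ⌊272.7605/20⌋ = 13 → N; lat ⌊143.1413/10⌋ = 14 → O.
Square (2°×1°, digits 0–9): lon ⌊12.7605/2⌋ = 6; lat ⌊3.1413/1⌋ = 3.
Subsquare (5′×2.5′, letters a–x): lon ⌊0.7605/0.0833333⌋ = 9 → j; lat ⌊0.1413/0.0416667⌋ = 3 → d.

NO63jd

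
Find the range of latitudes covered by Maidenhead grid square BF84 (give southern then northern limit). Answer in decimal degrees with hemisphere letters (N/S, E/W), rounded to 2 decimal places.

36.00° S, 35.00° S

Field B=1, F=5: +1·20° lon, +5·10° lat → SW at lon -160°, lat -40°.
Square 8, 4: +8·2° lon, +4·1° lat → SW at lon -144°, lat -36°.
Cell spans 2° lon × 1° lat.
south 36.00° S, north 35.00° S.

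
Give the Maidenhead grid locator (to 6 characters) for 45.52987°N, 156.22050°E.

QN85cm

Add 180° to longitude and 90° to latitude: 336.2205, 135.5299.
Field (20°×10°, letters A–R): 336.2205/20 → 16 → Q, 135.5299/10 → 13 → N; chars QN.
Square (2°×1°, digits 0–9): 16.2205/2 → 8, 5.5299/1 → 5; chars 85.
Subsquare (5′×2.5′, letters a–x): 0.2205/0.0833333 → 2 → c, 0.5299/0.0416667 → 12 → m; chars cm.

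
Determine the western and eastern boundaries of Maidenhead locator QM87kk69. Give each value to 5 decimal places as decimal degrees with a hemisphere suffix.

Field Q=16, M=12: +16·20° lon, +12·10° lat → SW at lon 140°, lat 30°.
Square 8, 7: +8·2° lon, +7·1° lat → SW at lon 156°, lat 37°.
Subsquare k=10, k=10: +10·0.0833333° lon, +10·0.0416667° lat → SW at lon 156.833°, lat 37.4167°.
Extended square 6, 9: +6·0.00833333° lon, +9·0.00416667° lat → SW at lon 156.883°, lat 37.4542°.
Cell spans 0.00833333° lon × 0.00416667° lat.
west 156.88333° E, east 156.89167° E.

156.88333° E, 156.89167° E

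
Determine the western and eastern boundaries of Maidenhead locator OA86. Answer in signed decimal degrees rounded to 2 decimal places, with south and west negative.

116.00, 118.00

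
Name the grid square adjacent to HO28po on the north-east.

HO28qp

Longitude subsquare p = 15; +1 → 16 = q.
Latitude subsquare o = 14; +1 → 15 = p.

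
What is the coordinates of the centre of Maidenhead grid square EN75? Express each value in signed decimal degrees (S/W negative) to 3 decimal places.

45.500, -85.000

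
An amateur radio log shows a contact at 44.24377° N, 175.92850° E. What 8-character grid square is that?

RN74xf18

Shift to the Maidenhead origin (180°W, 90°S): lon 355.92850, lat 134.24377.
Field (20°×10°, letters A–R): lon ⌊355.92850/20⌋ = 17 → R; lat ⌊134.24377/10⌋ = 13 → N.
Square (2°×1°, digits 0–9): lon ⌊15.92850/2⌋ = 7; lat ⌊4.24377/1⌋ = 4.
Subsquare (5′×2.5′, letters a–x): lon ⌊1.92850/0.0833333⌋ = 23 → x; lat ⌊0.24377/0.0416667⌋ = 5 → f.
Extended square (30″×15″, digits 0–9): lon ⌊0.01183/0.00833333⌋ = 1; lat ⌊0.03544/0.00416667⌋ = 8.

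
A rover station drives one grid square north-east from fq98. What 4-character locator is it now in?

GQ09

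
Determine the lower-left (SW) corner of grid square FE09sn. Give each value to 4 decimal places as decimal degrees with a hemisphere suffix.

40.4583° S, 78.5000° W

Field F=5, E=4: +5·20° lon, +4·10° lat → SW at lon -80°, lat -50°.
Square 0, 9: +0·2° lon, +9·1° lat → SW at lon -80°, lat -41°.
Subsquare s=18, n=13: +18·0.0833333° lon, +13·0.0416667° lat → SW at lon -78.5°, lat -40.4583°.
latitude 40.4583° S, longitude 78.5000° W.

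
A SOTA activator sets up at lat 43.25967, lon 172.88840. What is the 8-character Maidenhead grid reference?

Offset from 180°W / 90°S: lon 352.88840°, lat 133.25967°.
Field (20°×10°, letters A–R): 352.88840/20 → 17 → R, 133.25967/10 → 13 → N; chars RN.
Square (2°×1°, digits 0–9): 12.88840/2 → 6, 3.25967/1 → 3; chars 63.
Subsquare (5′×2.5′, letters a–x): 0.88840/0.0833333 → 10 → k, 0.25967/0.0416667 → 6 → g; chars kg.
Extended square (30″×15″, digits 0–9): 0.05507/0.00833333 → 6, 0.00967/0.00416667 → 2; chars 62.

RN63kg62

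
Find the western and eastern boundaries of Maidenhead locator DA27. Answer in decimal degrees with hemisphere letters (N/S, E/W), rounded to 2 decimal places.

116.00° W, 114.00° W

Field D=3, A=0: +3·20° lon, +0·10° lat → SW at lon -120°, lat -90°.
Square 2, 7: +2·2° lon, +7·1° lat → SW at lon -116°, lat -83°.
Cell spans 2° lon × 1° lat.
west 116.00° W, east 114.00° W.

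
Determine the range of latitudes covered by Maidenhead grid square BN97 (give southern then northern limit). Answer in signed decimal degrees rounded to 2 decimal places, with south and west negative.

47.00, 48.00

Field B=1, N=13: +1·20° lon, +13·10° lat → SW at lon -160°, lat 40°.
Square 9, 7: +9·2° lon, +7·1° lat → SW at lon -142°, lat 47°.
Cell spans 2° lon × 1° lat.
south 47.00, north 48.00.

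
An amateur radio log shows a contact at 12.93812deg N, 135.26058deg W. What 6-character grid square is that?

Shift to the Maidenhead origin (180°W, 90°S): lon 44.7394, lat 102.9381.
Field: 44.7394/20 → 2 → C, 102.9381/10 → 10 → K; chars CK.
Square: 4.7394/2 → 2, 2.9381/1 → 2; chars 22.
Subsquare: 0.7394/0.0833333 → 8 → i, 0.9381/0.0416667 → 22 → w; chars iw.

CK22iw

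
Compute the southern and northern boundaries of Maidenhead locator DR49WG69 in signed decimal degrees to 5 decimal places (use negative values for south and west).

89.28750, 89.29167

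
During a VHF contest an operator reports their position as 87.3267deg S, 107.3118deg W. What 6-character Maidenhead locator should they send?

Offset from 180°W / 90°S: lon 72.6882°, lat 2.6733°.
Field: 72.6882/20 → 3 → D, 2.6733/10 → 0 → A; chars DA.
Square: 12.6882/2 → 6, 2.6733/1 → 2; chars 62.
Subsquare: 0.6882/0.0833333 → 8 → i, 0.6733/0.0416667 → 16 → q; chars iq.

DA62iq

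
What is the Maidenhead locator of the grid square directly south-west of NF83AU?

NF73xt

Longitude subsquare a = 0; −1 → -1, wraps to 23 = x, carry into square.
Longitude square 8; −1 → 7.
Latitude subsquare u = 20; −1 → 19 = t.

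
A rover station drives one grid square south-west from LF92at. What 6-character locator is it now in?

LF82xs

Longitude subsquare a = 0; −1 → -1, wraps to 23 = x, carry into square.
Longitude square 9; −1 → 8.
Latitude subsquare t = 19; −1 → 18 = s.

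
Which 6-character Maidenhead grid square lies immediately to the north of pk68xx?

Latitude subsquare x = 23; +1 → 24, wraps to 0 = a, carry into square.
Latitude square 8; +1 → 9.
The longitude characters are unchanged.

PK69xa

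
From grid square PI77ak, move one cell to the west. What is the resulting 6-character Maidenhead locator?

PI67xk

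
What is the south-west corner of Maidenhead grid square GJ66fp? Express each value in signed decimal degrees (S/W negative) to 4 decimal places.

Field G=6, J=9: +6·20° lon, +9·10° lat → SW at lon -60°, lat 0°.
Square 6, 6: +6·2° lon, +6·1° lat → SW at lon -48°, lat 6°.
Subsquare f=5, p=15: +5·0.0833333° lon, +15·0.0416667° lat → SW at lon -47.5833°, lat 6.625°.
latitude 6.6250, longitude -47.5833.

6.6250, -47.5833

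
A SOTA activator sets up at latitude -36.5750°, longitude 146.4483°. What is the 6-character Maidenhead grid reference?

Shift to the Maidenhead origin (180°W, 90°S): lon 326.4483, lat 53.4250.
Field: lon ⌊326.4483/20⌋ = 16 → Q; lat ⌊53.4250/10⌋ = 5 → F.
Square: lon ⌊6.4483/2⌋ = 3; lat ⌊3.4250/1⌋ = 3.
Subsquare: lon ⌊0.4483/0.0833333⌋ = 5 → f; lat ⌊0.4250/0.0416667⌋ = 10 → k.

QF33fk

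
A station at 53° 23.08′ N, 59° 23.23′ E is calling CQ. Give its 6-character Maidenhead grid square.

Offset from 180°W / 90°S: lon 239.3872°, lat 143.3847°.
Field: 239.3872/20 → 11 → L, 143.3847/10 → 14 → O; chars LO.
Square: 19.3872/2 → 9, 3.3847/1 → 3; chars 93.
Subsquare: 1.3872/0.0833333 → 16 → q, 0.3847/0.0416667 → 9 → j; chars qj.

LO93qj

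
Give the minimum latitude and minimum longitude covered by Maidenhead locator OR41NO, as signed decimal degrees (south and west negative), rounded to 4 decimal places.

Field O=14, R=17: +14·20° lon, +17·10° lat → SW at lon 100°, lat 80°.
Square 4, 1: +4·2° lon, +1·1° lat → SW at lon 108°, lat 81°.
Subsquare n=13, o=14: +13·0.0833333° lon, +14·0.0416667° lat → SW at lon 109.083°, lat 81.5833°.
latitude 81.5833, longitude 109.0833.

81.5833, 109.0833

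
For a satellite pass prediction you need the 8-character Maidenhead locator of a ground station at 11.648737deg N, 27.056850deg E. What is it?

KK31mp65

Shift to the Maidenhead origin (180°W, 90°S): lon 207.05685, lat 101.64874.
Field (20°×10°, letters A–R): 207.05685/20 → 10 → K, 101.64874/10 → 10 → K; chars KK.
Square (2°×1°, digits 0–9): 7.05685/2 → 3, 1.64874/1 → 1; chars 31.
Subsquare (5′×2.5′, letters a–x): 1.05685/0.0833333 → 12 → m, 0.64874/0.0416667 → 15 → p; chars mp.
Extended square (30″×15″, digits 0–9): 0.05685/0.00833333 → 6, 0.02374/0.00416667 → 5; chars 65.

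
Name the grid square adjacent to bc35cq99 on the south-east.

Longitude extended square 9; +1 → 10, wraps to 0, carry into subsquare.
Longitude subsquare c = 2; +1 → 3 = d.
Latitude extended square 9; −1 → 8.

BC35dq08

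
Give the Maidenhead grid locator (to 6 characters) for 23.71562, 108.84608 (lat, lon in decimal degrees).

OL43kr

Shift to the Maidenhead origin (180°W, 90°S): lon 288.8461, lat 113.7156.
Field (20°×10°, letters A–R): lon ⌊288.8461/20⌋ = 14 → O; lat ⌊113.7156/10⌋ = 11 → L.
Square (2°×1°, digits 0–9): lon ⌊8.8461/2⌋ = 4; lat ⌊3.7156/1⌋ = 3.
Subsquare (5′×2.5′, letters a–x): lon ⌊0.8461/0.0833333⌋ = 10 → k; lat ⌊0.7156/0.0416667⌋ = 17 → r.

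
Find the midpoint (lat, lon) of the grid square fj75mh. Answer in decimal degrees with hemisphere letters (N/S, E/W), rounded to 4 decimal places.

Field F=5, J=9: +5·20° lon, +9·10° lat → SW at lon -80°, lat 0°.
Square 7, 5: +7·2° lon, +5·1° lat → SW at lon -66°, lat 5°.
Subsquare m=12, h=7: +12·0.0833333° lon, +7·0.0416667° lat → SW at lon -65°, lat 5.29167°.
Cell spans 0.0833333° lon × 0.0416667° lat. Centre is SW corner plus half of each.
latitude 5.3125° N, longitude 64.9583° W.

5.3125° N, 64.9583° W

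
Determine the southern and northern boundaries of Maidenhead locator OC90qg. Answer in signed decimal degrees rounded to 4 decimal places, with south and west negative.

Field O=14, C=2: +14·20° lon, +2·10° lat → SW at lon 100°, lat -70°.
Square 9, 0: +9·2° lon, +0·1° lat → SW at lon 118°, lat -70°.
Subsquare q=16, g=6: +16·0.0833333° lon, +6·0.0416667° lat → SW at lon 119.333°, lat -69.75°.
Cell spans 0.0833333° lon × 0.0416667° lat.
south -69.7500, north -69.7083.

-69.7500, -69.7083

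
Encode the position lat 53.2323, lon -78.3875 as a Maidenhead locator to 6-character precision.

FO03tf

Shift to the Maidenhead origin (180°W, 90°S): lon 101.6125, lat 143.2323.
Field (20°×10°, letters A–R): 101.6125/20 → 5 → F, 143.2323/10 → 14 → O; chars FO.
Square (2°×1°, digits 0–9): 1.6125/2 → 0, 3.2323/1 → 3; chars 03.
Subsquare (5′×2.5′, letters a–x): 1.6125/0.0833333 → 19 → t, 0.2323/0.0416667 → 5 → f; chars tf.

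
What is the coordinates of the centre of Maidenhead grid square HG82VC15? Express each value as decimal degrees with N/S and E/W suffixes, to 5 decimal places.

Field H=7, G=6: +7·20° lon, +6·10° lat → SW at lon -40°, lat -30°.
Square 8, 2: +8·2° lon, +2·1° lat → SW at lon -24°, lat -28°.
Subsquare v=21, c=2: +21·0.0833333° lon, +2·0.0416667° lat → SW at lon -22.25°, lat -27.9167°.
Extended square 1, 5: +1·0.00833333° lon, +5·0.00416667° lat → SW at lon -22.2417°, lat -27.8958°.
Cell spans 0.00833333° lon × 0.00416667° lat. Centre is SW corner plus half of each.
latitude 27.89375° S, longitude 22.23750° W.

27.89375° S, 22.23750° W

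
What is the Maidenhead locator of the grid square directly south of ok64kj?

Latitude subsquare j = 9; −1 → 8 = i.
The longitude characters are unchanged.

OK64ki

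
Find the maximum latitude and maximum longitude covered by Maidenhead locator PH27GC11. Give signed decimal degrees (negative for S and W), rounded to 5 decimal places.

Field P=15, H=7: +15·20° lon, +7·10° lat → SW at lon 120°, lat -20°.
Square 2, 7: +2·2° lon, +7·1° lat → SW at lon 124°, lat -13°.
Subsquare g=6, c=2: +6·0.0833333° lon, +2·0.0416667° lat → SW at lon 124.5°, lat -12.9167°.
Extended square 1, 1: +1·0.00833333° lon, +1·0.00416667° lat → SW at lon 124.508°, lat -12.9125°.
Cell spans 0.00833333° lon × 0.00416667° lat. NE corner is SW corner plus one full cell.
latitude -12.90833, longitude 124.51667.

-12.90833, 124.51667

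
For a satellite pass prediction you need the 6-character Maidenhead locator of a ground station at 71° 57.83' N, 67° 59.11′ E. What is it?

MQ31xx

Offset from 180°W / 90°S: lon 247.9852°, lat 161.9638°.
Field: lon ⌊247.9852/20⌋ = 12 → M; lat ⌊161.9638/10⌋ = 16 → Q.
Square: lon ⌊7.9852/2⌋ = 3; lat ⌊1.9638/1⌋ = 1.
Subsquare: lon ⌊1.9852/0.0833333⌋ = 23 → x; lat ⌊0.9638/0.0416667⌋ = 23 → x.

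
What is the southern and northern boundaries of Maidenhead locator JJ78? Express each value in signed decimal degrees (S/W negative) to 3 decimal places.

Field J=9, J=9: +9·20° lon, +9·10° lat → SW at lon 0°, lat 0°.
Square 7, 8: +7·2° lon, +8·1° lat → SW at lon 14°, lat 8°.
Cell spans 2° lon × 1° lat.
south 8.000, north 9.000.

8.000, 9.000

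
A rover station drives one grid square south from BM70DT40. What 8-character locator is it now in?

BM70ds49

Latitude extended square 0; −1 → -1, wraps to 9, carry into subsquare.
Latitude subsquare t = 19; −1 → 18 = s.
The longitude characters are unchanged.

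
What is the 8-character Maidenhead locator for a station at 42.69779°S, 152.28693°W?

Offset from 180°W / 90°S: lon 27.71307°, lat 47.30221°.
Field (20°×10°, letters A–R): 27.71307/20 → 1 → B, 47.30221/10 → 4 → E; chars BE.
Square (2°×1°, digits 0–9): 7.71307/2 → 3, 7.30221/1 → 7; chars 37.
Subsquare (5′×2.5′, letters a–x): 1.71307/0.0833333 → 20 → u, 0.30221/0.0416667 → 7 → h; chars uh.
Extended square (30″×15″, digits 0–9): 0.04640/0.00833333 → 5, 0.01054/0.00416667 → 2; chars 52.

BE37uh52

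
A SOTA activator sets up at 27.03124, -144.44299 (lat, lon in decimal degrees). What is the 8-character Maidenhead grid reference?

Shift to the Maidenhead origin (180°W, 90°S): lon 35.55701, lat 117.03124.
Field: 35.55701/20 → 1 → B, 117.03124/10 → 11 → L; chars BL.
Square: 15.55701/2 → 7, 7.03124/1 → 7; chars 77.
Subsquare: 1.55701/0.0833333 → 18 → s, 0.03124/0.0416667 → 0 → a; chars sa.
Extended square: 0.05701/0.00833333 → 6, 0.03124/0.00416667 → 7; chars 67.

BL77sa67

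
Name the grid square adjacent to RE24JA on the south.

Latitude subsquare a = 0; −1 → -1, wraps to 23 = x, carry into square.
Latitude square 4; −1 → 3.
The longitude characters are unchanged.

RE23jx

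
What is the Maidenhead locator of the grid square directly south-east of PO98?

QO07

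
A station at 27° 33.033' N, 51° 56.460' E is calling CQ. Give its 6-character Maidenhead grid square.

LL57xn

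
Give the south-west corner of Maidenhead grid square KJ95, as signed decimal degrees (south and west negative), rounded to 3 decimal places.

Field K=10, J=9: +10·20° lon, +9·10° lat → SW at lon 20°, lat 0°.
Square 9, 5: +9·2° lon, +5·1° lat → SW at lon 38°, lat 5°.
latitude 5.000, longitude 38.000.

5.000, 38.000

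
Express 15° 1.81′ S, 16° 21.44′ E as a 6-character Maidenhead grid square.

JH84ex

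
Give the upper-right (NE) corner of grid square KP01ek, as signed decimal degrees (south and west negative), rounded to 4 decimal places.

Field K=10, P=15: +10·20° lon, +15·10° lat → SW at lon 20°, lat 60°.
Square 0, 1: +0·2° lon, +1·1° lat → SW at lon 20°, lat 61°.
Subsquare e=4, k=10: +4·0.0833333° lon, +10·0.0416667° lat → SW at lon 20.3333°, lat 61.4167°.
Cell spans 0.0833333° lon × 0.0416667° lat. NE corner is SW corner plus one full cell.
latitude 61.4583, longitude 20.4167.

61.4583, 20.4167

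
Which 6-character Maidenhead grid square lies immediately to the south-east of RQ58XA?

Longitude subsquare x = 23; +1 → 24, wraps to 0 = a, carry into square.
Longitude square 5; +1 → 6.
Latitude subsquare a = 0; −1 → -1, wraps to 23 = x, carry into square.
Latitude square 8; −1 → 7.

RQ67ax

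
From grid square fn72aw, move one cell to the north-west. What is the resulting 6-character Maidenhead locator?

FN62xx

Longitude subsquare a = 0; −1 → -1, wraps to 23 = x, carry into square.
Longitude square 7; −1 → 6.
Latitude subsquare w = 22; +1 → 23 = x.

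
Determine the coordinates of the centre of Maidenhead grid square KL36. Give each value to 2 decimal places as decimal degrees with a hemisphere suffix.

Field K=10, L=11: +10·20° lon, +11·10° lat → SW at lon 20°, lat 20°.
Square 3, 6: +3·2° lon, +6·1° lat → SW at lon 26°, lat 26°.
Cell spans 2° lon × 1° lat. Centre is SW corner plus half of each.
latitude 26.50° N, longitude 27.00° E.

26.50° N, 27.00° E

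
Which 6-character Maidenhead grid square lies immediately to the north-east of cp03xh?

CP13ai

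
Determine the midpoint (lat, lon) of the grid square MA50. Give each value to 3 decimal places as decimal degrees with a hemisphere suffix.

89.500° S, 71.000° E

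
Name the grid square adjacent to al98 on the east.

Longitude square 9; +1 → 10, wraps to 0, carry into field.
Longitude field A = 0; +1 → 1 = B.
The latitude characters are unchanged.

BL08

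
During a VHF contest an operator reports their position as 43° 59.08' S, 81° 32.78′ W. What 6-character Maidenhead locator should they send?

EE96fa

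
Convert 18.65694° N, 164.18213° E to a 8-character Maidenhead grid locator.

RK28cp17

Offset from 180°W / 90°S: lon 344.18213°, lat 108.65694°.
Field (20°×10°, letters A–R): 344.18213/20 → 17 → R, 108.65694/10 → 10 → K; chars RK.
Square (2°×1°, digits 0–9): 4.18213/2 → 2, 8.65694/1 → 8; chars 28.
Subsquare (5′×2.5′, letters a–x): 0.18213/0.0833333 → 2 → c, 0.65694/0.0416667 → 15 → p; chars cp.
Extended square (30″×15″, digits 0–9): 0.01546/0.00833333 → 1, 0.03194/0.00416667 → 7; chars 17.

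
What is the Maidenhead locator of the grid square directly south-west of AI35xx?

AI35ww

Longitude subsquare x = 23; −1 → 22 = w.
Latitude subsquare x = 23; −1 → 22 = w.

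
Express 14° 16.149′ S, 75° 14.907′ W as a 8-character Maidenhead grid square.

Offset from 180°W / 90°S: lon 104.75155°, lat 75.73085°.
Field: lon ⌊104.75155/20⌋ = 5 → F; lat ⌊75.73085/10⌋ = 7 → H.
Square: lon ⌊4.75155/2⌋ = 2; lat ⌊5.73085/1⌋ = 5.
Subsquare: lon ⌊0.75155/0.0833333⌋ = 9 → j; lat ⌊0.73085/0.0416667⌋ = 17 → r.
Extended square: lon ⌊0.00155/0.00833333⌋ = 0; lat ⌊0.02252/0.00416667⌋ = 5.

FH25jr05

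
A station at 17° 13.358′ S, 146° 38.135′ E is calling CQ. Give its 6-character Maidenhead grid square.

Shift to the Maidenhead origin (180°W, 90°S): lon 326.6356, lat 72.7774.
Field: 326.6356/20 → 16 → Q, 72.7774/10 → 7 → H; chars QH.
Square: 6.6356/2 → 3, 2.7774/1 → 2; chars 32.
Subsquare: 0.6356/0.0833333 → 7 → h, 0.7774/0.0416667 → 18 → s; chars hs.

QH32hs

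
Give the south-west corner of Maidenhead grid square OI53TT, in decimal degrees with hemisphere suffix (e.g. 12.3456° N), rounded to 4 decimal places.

6.2083° S, 111.5833° E

Field O=14, I=8: +14·20° lon, +8·10° lat → SW at lon 100°, lat -10°.
Square 5, 3: +5·2° lon, +3·1° lat → SW at lon 110°, lat -7°.
Subsquare t=19, t=19: +19·0.0833333° lon, +19·0.0416667° lat → SW at lon 111.583°, lat -6.20833°.
latitude 6.2083° S, longitude 111.5833° E.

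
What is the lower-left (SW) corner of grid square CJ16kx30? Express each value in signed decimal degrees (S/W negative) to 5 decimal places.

Field C=2, J=9: +2·20° lon, +9·10° lat → SW at lon -140°, lat 0°.
Square 1, 6: +1·2° lon, +6·1° lat → SW at lon -138°, lat 6°.
Subsquare k=10, x=23: +10·0.0833333° lon, +23·0.0416667° lat → SW at lon -137.167°, lat 6.95833°.
Extended square 3, 0: +3·0.00833333° lon, +0·0.00416667° lat → SW at lon -137.142°, lat 6.95833°.
latitude 6.95833, longitude -137.14167.

6.95833, -137.14167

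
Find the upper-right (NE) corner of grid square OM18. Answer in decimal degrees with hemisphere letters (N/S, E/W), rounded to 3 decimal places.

Field O=14, M=12: +14·20° lon, +12·10° lat → SW at lon 100°, lat 30°.
Square 1, 8: +1·2° lon, +8·1° lat → SW at lon 102°, lat 38°.
Cell spans 2° lon × 1° lat. NE corner is SW corner plus one full cell.
latitude 39.000° N, longitude 104.000° E.

39.000° N, 104.000° E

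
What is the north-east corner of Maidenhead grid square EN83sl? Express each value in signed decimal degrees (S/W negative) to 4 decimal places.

Field E=4, N=13: +4·20° lon, +13·10° lat → SW at lon -100°, lat 40°.
Square 8, 3: +8·2° lon, +3·1° lat → SW at lon -84°, lat 43°.
Subsquare s=18, l=11: +18·0.0833333° lon, +11·0.0416667° lat → SW at lon -82.5°, lat 43.4583°.
Cell spans 0.0833333° lon × 0.0416667° lat. NE corner is SW corner plus one full cell.
latitude 43.5000, longitude -82.4167.

43.5000, -82.4167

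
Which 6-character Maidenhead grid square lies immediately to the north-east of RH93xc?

AH03ad

Longitude subsquare x = 23; +1 → 24, wraps to 0 = a, carry into square.
Longitude square 9; +1 → 10, wraps to 0, carry into field.
Longitude field R = 17; +1 → 18, wraps to 0 = A, wrapping around the antimeridian.
Latitude subsquare c = 2; +1 → 3 = d.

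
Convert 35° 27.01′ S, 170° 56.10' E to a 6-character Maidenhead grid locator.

Offset from 180°W / 90°S: lon 350.9350°, lat 54.5498°.
Field (20°×10°, letters A–R): 350.9350/20 → 17 → R, 54.5498/10 → 5 → F; chars RF.
Square (2°×1°, digits 0–9): 10.9350/2 → 5, 4.5498/1 → 4; chars 54.
Subsquare (5′×2.5′, letters a–x): 0.9350/0.0833333 → 11 → l, 0.5498/0.0416667 → 13 → n; chars ln.

RF54ln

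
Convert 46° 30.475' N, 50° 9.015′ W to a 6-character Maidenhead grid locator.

GN46wm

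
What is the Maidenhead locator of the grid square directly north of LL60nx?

Latitude subsquare x = 23; +1 → 24, wraps to 0 = a, carry into square.
Latitude square 0; +1 → 1.
The longitude characters are unchanged.

LL61na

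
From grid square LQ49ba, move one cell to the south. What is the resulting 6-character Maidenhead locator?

LQ48bx

Latitude subsquare a = 0; −1 → -1, wraps to 23 = x, carry into square.
Latitude square 9; −1 → 8.
The longitude characters are unchanged.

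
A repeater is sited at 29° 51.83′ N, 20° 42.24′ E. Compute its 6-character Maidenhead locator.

Shift to the Maidenhead origin (180°W, 90°S): lon 200.7040, lat 119.8638.
Field (20°×10°, letters A–R): lon ⌊200.7040/20⌋ = 10 → K; lat ⌊119.8638/10⌋ = 11 → L.
Square (2°×1°, digits 0–9): lon ⌊0.7040/2⌋ = 0; lat ⌊9.8638/1⌋ = 9.
Subsquare (5′×2.5′, letters a–x): lon ⌊0.7040/0.0833333⌋ = 8 → i; lat ⌊0.8638/0.0416667⌋ = 20 → u.

KL09iu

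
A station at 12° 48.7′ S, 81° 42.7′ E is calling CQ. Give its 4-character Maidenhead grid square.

NH07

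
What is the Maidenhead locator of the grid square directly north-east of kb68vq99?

Longitude extended square 9; +1 → 10, wraps to 0, carry into subsquare.
Longitude subsquare v = 21; +1 → 22 = w.
Latitude extended square 9; +1 → 10, wraps to 0, carry into subsquare.
Latitude subsquare q = 16; +1 → 17 = r.

KB68wr00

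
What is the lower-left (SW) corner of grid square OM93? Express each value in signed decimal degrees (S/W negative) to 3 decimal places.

33.000, 118.000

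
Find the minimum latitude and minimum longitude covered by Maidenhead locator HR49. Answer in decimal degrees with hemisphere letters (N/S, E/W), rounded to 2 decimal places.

89.00° N, 32.00° W

Field H=7, R=17: +7·20° lon, +17·10° lat → SW at lon -40°, lat 80°.
Square 4, 9: +4·2° lon, +9·1° lat → SW at lon -32°, lat 89°.
latitude 89.00° N, longitude 32.00° W.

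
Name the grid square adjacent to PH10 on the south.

Latitude square 0; −1 → -1, wraps to 9, carry into field.
Latitude field H = 7; −1 → 6 = G.
The longitude characters are unchanged.

PG19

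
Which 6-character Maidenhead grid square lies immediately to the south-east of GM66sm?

GM66tl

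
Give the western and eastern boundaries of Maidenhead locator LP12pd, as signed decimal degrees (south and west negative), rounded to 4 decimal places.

43.2500, 43.3333

Field L=11, P=15: +11·20° lon, +15·10° lat → SW at lon 40°, lat 60°.
Square 1, 2: +1·2° lon, +2·1° lat → SW at lon 42°, lat 62°.
Subsquare p=15, d=3: +15·0.0833333° lon, +3·0.0416667° lat → SW at lon 43.25°, lat 62.125°.
Cell spans 0.0833333° lon × 0.0416667° lat.
west 43.2500, east 43.3333.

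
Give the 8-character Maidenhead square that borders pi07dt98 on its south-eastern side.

Longitude extended square 9; +1 → 10, wraps to 0, carry into subsquare.
Longitude subsquare d = 3; +1 → 4 = e.
Latitude extended square 8; −1 → 7.

PI07et07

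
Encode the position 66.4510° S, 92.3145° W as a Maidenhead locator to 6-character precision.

EC33un

Offset from 180°W / 90°S: lon 87.6855°, lat 23.5490°.
Field: 87.6855/20 → 4 → E, 23.5490/10 → 2 → C; chars EC.
Square: 7.6855/2 → 3, 3.5490/1 → 3; chars 33.
Subsquare: 1.6855/0.0833333 → 20 → u, 0.5490/0.0416667 → 13 → n; chars un.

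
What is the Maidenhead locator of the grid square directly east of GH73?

GH83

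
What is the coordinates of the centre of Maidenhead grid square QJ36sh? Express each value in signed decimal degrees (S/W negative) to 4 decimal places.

Field Q=16, J=9: +16·20° lon, +9·10° lat → SW at lon 140°, lat 0°.
Square 3, 6: +3·2° lon, +6·1° lat → SW at lon 146°, lat 6°.
Subsquare s=18, h=7: +18·0.0833333° lon, +7·0.0416667° lat → SW at lon 147.5°, lat 6.29167°.
Cell spans 0.0833333° lon × 0.0416667° lat. Centre is SW corner plus half of each.
latitude 6.3125, longitude 147.5417.

6.3125, 147.5417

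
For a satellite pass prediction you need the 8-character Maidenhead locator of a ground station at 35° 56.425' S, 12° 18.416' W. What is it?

IF34ub34

Shift to the Maidenhead origin (180°W, 90°S): lon 167.69307, lat 54.05958.
Field: 167.69307/20 → 8 → I, 54.05958/10 → 5 → F; chars IF.
Square: 7.69307/2 → 3, 4.05958/1 → 4; chars 34.
Subsquare: 1.69307/0.0833333 → 20 → u, 0.05958/0.0416667 → 1 → b; chars ub.
Extended square: 0.02640/0.00833333 → 3, 0.01792/0.00416667 → 4; chars 34.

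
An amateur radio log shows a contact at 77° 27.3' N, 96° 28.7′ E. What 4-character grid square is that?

NQ87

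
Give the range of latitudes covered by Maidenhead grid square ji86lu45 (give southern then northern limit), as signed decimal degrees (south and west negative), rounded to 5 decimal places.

Field J=9, I=8: +9·20° lon, +8·10° lat → SW at lon 0°, lat -10°.
Square 8, 6: +8·2° lon, +6·1° lat → SW at lon 16°, lat -4°.
Subsquare l=11, u=20: +11·0.0833333° lon, +20·0.0416667° lat → SW at lon 16.9167°, lat -3.16667°.
Extended square 4, 5: +4·0.00833333° lon, +5·0.00416667° lat → SW at lon 16.95°, lat -3.14583°.
Cell spans 0.00833333° lon × 0.00416667° lat.
south -3.14583, north -3.14167.

-3.14583, -3.14167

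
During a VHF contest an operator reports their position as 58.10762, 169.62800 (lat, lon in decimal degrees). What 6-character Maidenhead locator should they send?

Add 180° to longitude and 90° to latitude: 349.6280, 148.1076.
Field (20°×10°, letters A–R): lon ⌊349.6280/20⌋ = 17 → R; lat ⌊148.1076/10⌋ = 14 → O.
Square (2°×1°, digits 0–9): lon ⌊9.6280/2⌋ = 4; lat ⌊8.1076/1⌋ = 8.
Subsquare (5′×2.5′, letters a–x): lon ⌊1.6280/0.0833333⌋ = 19 → t; lat ⌊0.1076/0.0416667⌋ = 2 → c.

RO48tc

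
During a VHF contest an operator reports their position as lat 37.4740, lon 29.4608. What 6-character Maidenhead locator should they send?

KM47rl

Shift to the Maidenhead origin (180°W, 90°S): lon 209.4608, lat 127.4740.
Field: 209.4608/20 → 10 → K, 127.4740/10 → 12 → M; chars KM.
Square: 9.4608/2 → 4, 7.4740/1 → 7; chars 47.
Subsquare: 1.4608/0.0833333 → 17 → r, 0.4740/0.0416667 → 11 → l; chars rl.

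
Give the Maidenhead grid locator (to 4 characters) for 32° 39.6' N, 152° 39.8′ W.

Offset from 180°W / 90°S: lon 27.34°, lat 122.66°.
Field: 27.34/20 → 1 → B, 122.66/10 → 12 → M; chars BM.
Square: 7.34/2 → 3, 2.66/1 → 2; chars 32.

BM32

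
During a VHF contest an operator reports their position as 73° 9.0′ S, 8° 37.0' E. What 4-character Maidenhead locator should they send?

JB46

Add 180° to longitude and 90° to latitude: 188.62, 16.85.
Field (20°×10°, letters A–R): 188.62/20 → 9 → J, 16.85/10 → 1 → B; chars JB.
Square (2°×1°, digits 0–9): 8.62/2 → 4, 6.85/1 → 6; chars 46.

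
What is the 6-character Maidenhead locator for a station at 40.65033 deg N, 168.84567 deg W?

AN50np

Offset from 180°W / 90°S: lon 11.1543°, lat 130.6503°.
Field (20°×10°, letters A–R): 11.1543/20 → 0 → A, 130.6503/10 → 13 → N; chars AN.
Square (2°×1°, digits 0–9): 11.1543/2 → 5, 0.6503/1 → 0; chars 50.
Subsquare (5′×2.5′, letters a–x): 1.1543/0.0833333 → 13 → n, 0.6503/0.0416667 → 15 → p; chars np.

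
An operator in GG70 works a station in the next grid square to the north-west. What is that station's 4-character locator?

Longitude square 7; −1 → 6.
Latitude square 0; +1 → 1.

GG61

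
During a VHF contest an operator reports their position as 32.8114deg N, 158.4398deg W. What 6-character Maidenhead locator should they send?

Add 180° to longitude and 90° to latitude: 21.5602, 122.8114.
Field: 21.5602/20 → 1 → B, 122.8114/10 → 12 → M; chars BM.
Square: 1.5602/2 → 0, 2.8114/1 → 2; chars 02.
Subsquare: 1.5602/0.0833333 → 18 → s, 0.8114/0.0416667 → 19 → t; chars st.

BM02st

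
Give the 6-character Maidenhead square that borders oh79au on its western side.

OH69xu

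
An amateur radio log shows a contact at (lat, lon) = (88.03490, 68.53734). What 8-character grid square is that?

MR48ga48

Offset from 180°W / 90°S: lon 248.53734°, lat 178.03490°.
Field: 248.53734/20 → 12 → M, 178.03490/10 → 17 → R; chars MR.
Square: 8.53734/2 → 4, 8.03490/1 → 8; chars 48.
Subsquare: 0.53734/0.0833333 → 6 → g, 0.03490/0.0416667 → 0 → a; chars ga.
Extended square: 0.03734/0.00833333 → 4, 0.03490/0.00416667 → 8; chars 48.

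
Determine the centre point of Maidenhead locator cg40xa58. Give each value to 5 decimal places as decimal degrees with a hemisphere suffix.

29.96458° S, 130.03750° W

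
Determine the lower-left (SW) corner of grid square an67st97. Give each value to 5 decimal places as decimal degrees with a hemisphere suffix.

47.82083° N, 166.42500° W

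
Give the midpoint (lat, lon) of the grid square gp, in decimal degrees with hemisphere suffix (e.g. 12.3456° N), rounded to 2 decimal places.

65.00° N, 50.00° W

Field G=6, P=15: +6·20° lon, +15·10° lat → SW at lon -60°, lat 60°.
Cell spans 20° lon × 10° lat. Centre is SW corner plus half of each.
latitude 65.00° N, longitude 50.00° W.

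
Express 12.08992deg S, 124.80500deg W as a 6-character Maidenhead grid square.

CH77ov

Offset from 180°W / 90°S: lon 55.1950°, lat 77.9101°.
Field: lon ⌊55.1950/20⌋ = 2 → C; lat ⌊77.9101/10⌋ = 7 → H.
Square: lon ⌊15.1950/2⌋ = 7; lat ⌊7.9101/1⌋ = 7.
Subsquare: lon ⌊1.1950/0.0833333⌋ = 14 → o; lat ⌊0.9101/0.0416667⌋ = 21 → v.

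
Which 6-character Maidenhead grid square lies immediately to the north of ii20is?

Latitude subsquare s = 18; +1 → 19 = t.
The longitude characters are unchanged.

II20it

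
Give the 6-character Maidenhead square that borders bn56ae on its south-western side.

Longitude subsquare a = 0; −1 → -1, wraps to 23 = x, carry into square.
Longitude square 5; −1 → 4.
Latitude subsquare e = 4; −1 → 3 = d.

BN46xd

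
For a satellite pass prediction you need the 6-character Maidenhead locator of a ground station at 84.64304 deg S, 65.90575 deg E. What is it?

MA25wi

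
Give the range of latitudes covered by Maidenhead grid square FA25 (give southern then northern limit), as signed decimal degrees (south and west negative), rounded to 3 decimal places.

-85.000, -84.000

Field F=5, A=0: +5·20° lon, +0·10° lat → SW at lon -80°, lat -90°.
Square 2, 5: +2·2° lon, +5·1° lat → SW at lon -76°, lat -85°.
Cell spans 2° lon × 1° lat.
south -85.000, north -84.000.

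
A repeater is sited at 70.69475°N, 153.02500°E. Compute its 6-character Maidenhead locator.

Shift to the Maidenhead origin (180°W, 90°S): lon 333.0250, lat 160.6947.
Field: 333.0250/20 → 16 → Q, 160.6947/10 → 16 → Q; chars QQ.
Square: 13.0250/2 → 6, 0.6947/1 → 0; chars 60.
Subsquare: 1.0250/0.0833333 → 12 → m, 0.6947/0.0416667 → 16 → q; chars mq.

QQ60mq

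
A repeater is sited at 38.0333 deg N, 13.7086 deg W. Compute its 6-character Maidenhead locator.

Add 180° to longitude and 90° to latitude: 166.2914, 128.0333.
Field (20°×10°, letters A–R): 166.2914/20 → 8 → I, 128.0333/10 → 12 → M; chars IM.
Square (2°×1°, digits 0–9): 6.2914/2 → 3, 8.0333/1 → 8; chars 38.
Subsquare (5′×2.5′, letters a–x): 0.2914/0.0833333 → 3 → d, 0.0333/0.0416667 → 0 → a; chars da.

IM38da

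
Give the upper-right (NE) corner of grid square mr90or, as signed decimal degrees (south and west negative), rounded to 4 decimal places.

Field M=12, R=17: +12·20° lon, +17·10° lat → SW at lon 60°, lat 80°.
Square 9, 0: +9·2° lon, +0·1° lat → SW at lon 78°, lat 80°.
Subsquare o=14, r=17: +14·0.0833333° lon, +17·0.0416667° lat → SW at lon 79.1667°, lat 80.7083°.
Cell spans 0.0833333° lon × 0.0416667° lat. NE corner is SW corner plus one full cell.
latitude 80.7500, longitude 79.2500.

80.7500, 79.2500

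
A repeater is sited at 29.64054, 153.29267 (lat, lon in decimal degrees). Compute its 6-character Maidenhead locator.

QL69pp

Offset from 180°W / 90°S: lon 333.2927°, lat 119.6405°.
Field (20°×10°, letters A–R): 333.2927/20 → 16 → Q, 119.6405/10 → 11 → L; chars QL.
Square (2°×1°, digits 0–9): 13.2927/2 → 6, 9.6405/1 → 9; chars 69.
Subsquare (5′×2.5′, letters a–x): 1.2927/0.0833333 → 15 → p, 0.6405/0.0416667 → 15 → p; chars pp.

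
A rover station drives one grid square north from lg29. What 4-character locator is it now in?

LH20

Latitude square 9; +1 → 10, wraps to 0, carry into field.
Latitude field G = 6; +1 → 7 = H.
The longitude characters are unchanged.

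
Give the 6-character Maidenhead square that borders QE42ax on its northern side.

Latitude subsquare x = 23; +1 → 24, wraps to 0 = a, carry into square.
Latitude square 2; +1 → 3.
The longitude characters are unchanged.

QE43aa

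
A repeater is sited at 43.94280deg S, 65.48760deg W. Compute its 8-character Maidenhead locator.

FE76gb13

Shift to the Maidenhead origin (180°W, 90°S): lon 114.51240, lat 46.05720.
Field: 114.51240/20 → 5 → F, 46.05720/10 → 4 → E; chars FE.
Square: 14.51240/2 → 7, 6.05720/1 → 6; chars 76.
Subsquare: 0.51240/0.0833333 → 6 → g, 0.05720/0.0416667 → 1 → b; chars gb.
Extended square: 0.01240/0.00833333 → 1, 0.01553/0.00416667 → 3; chars 13.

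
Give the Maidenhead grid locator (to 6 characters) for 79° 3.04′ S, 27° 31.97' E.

Shift to the Maidenhead origin (180°W, 90°S): lon 207.5328, lat 10.9493.
Field (20°×10°, letters A–R): 207.5328/20 → 10 → K, 10.9493/10 → 1 → B; chars KB.
Square (2°×1°, digits 0–9): 7.5328/2 → 3, 0.9493/1 → 0; chars 30.
Subsquare (5′×2.5′, letters a–x): 1.5328/0.0833333 → 18 → s, 0.9493/0.0416667 → 22 → w; chars sw.

KB30sw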